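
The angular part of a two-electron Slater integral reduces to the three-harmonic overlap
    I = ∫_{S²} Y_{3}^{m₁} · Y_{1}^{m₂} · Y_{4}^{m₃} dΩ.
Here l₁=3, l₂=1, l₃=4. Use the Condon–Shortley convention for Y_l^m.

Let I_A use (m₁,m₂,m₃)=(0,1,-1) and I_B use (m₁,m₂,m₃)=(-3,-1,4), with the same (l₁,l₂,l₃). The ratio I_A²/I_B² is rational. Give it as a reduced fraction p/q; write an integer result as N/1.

5/14

Same 3,1,4: normalisation and zero-m 3j drop out of the ratio.
A: Δ: 0! 6! 2! / 9! → 1/252; sum: t=0:+1/72 = 1/72; 3j²(3 1 4; 0 1 -1) = Δ·Π!·Σ² = 5/126  (sign -1)
B: Δ: 0! 6! 2! / 9! → 1/252; sum: t=0:+1/1440 = 1/1440; 3j²(3 1 4; -3 -1 4) = Δ·Π!·Σ² = 1/9  (sign +1)
I_A²/I_B² = (5/126)/(1/9) = 5/14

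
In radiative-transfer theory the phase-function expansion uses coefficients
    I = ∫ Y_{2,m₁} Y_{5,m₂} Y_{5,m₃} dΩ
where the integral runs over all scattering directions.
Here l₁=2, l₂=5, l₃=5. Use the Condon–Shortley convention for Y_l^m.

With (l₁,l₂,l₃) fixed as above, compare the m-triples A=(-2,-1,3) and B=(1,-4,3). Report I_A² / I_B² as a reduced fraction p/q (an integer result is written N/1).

l's match ⇒ only the (l;m) 3-j factors differ between A and B.
A: triangle coeff Δ(2,5,5) = 1/38610; Σ_t [2,2]: t=2:+1/5760 = 1/5760; (3j)²=56/2145 [(2 5 5; -2 -1 3)], sign=+1
B: triangle coeff Δ(2,5,5) = 1/38610; Σ_t [0,1]: t=0:+1/10080 t=1:−1/80640 = 1/11520; (3j)²=49/1430 [(2 5 5; 1 -4 3)], sign=+1
I_A²/I_B² = (56/2145)/(49/1430) = 16/21

16/21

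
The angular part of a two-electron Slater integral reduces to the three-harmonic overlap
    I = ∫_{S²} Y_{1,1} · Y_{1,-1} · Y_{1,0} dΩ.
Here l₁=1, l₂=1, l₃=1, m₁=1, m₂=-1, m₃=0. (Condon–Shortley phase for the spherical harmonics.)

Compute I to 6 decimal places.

l₁+l₂+l₃=3 is odd: 3j(l;000)=0 ⇒ I=0

0.000000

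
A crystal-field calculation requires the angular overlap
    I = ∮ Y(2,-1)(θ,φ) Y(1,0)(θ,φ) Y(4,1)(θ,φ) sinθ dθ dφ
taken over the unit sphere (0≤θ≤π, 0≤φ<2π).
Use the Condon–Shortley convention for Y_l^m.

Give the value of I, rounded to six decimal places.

0.000000

|2−1|≤4≤2+1 violated ⇒ I = 0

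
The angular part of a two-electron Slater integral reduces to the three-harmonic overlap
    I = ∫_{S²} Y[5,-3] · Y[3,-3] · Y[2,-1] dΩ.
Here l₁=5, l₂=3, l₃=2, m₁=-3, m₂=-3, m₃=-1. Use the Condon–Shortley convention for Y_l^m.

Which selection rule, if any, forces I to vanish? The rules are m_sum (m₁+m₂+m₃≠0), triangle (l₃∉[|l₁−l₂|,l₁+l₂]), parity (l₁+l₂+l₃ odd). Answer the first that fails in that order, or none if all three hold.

m₁+m₂+m₃ = -3 − 3 − 1 = -7  ✗
triangle: |5−3|=2 ≤ l₃=2 ≤ 5+3=8
parity: l₁+l₂+l₃ = 10 is even

m_sum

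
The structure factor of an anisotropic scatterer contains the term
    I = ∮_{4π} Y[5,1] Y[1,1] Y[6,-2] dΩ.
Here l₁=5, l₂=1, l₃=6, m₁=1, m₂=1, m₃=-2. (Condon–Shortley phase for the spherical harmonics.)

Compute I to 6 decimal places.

m-sum 0 ✓  L=12 even ✓  4≤6≤6 ✓
Π(2lᵢ+1) = 11×3×13 = 429
triangle coeff Δ(5,1,6) = 1/858
Σ_t [0,0]: t=0:+1/14400 = 1/14400
(3j)²=6/143 [(5 1 6; 0 0 0)], sign=+1
Σ_t [0,0]: t=0:+1/34560 = 1/34560
(3j)²=14/429 [(5 1 6; 1 1 -2)], sign=+1
⇒ 4πI² = 84/143
I = (+1)√(84/143/(4π)) = 0.21620548

0.216205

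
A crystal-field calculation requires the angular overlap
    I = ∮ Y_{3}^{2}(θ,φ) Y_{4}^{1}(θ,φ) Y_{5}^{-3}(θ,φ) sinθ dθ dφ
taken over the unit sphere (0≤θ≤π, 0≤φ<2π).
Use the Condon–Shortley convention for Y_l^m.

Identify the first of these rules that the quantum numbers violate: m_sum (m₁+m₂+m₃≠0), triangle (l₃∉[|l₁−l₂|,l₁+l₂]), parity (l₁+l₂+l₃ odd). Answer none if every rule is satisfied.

none

azimuthal sum: 2 + 1 − 3 = 0  ✓
1 ≤ 5 ≤ 7 (triangle on l)  ✓
L = 3 + 4 + 5 = 12 (even)  ✓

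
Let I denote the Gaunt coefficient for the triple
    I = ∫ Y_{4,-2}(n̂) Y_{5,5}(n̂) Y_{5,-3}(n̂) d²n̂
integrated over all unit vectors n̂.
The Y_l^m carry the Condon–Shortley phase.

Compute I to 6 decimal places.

Rules hold: Σm=0, L=14 even, 1≤5≤9.
N = 9·11·11 = 1089
Δ = 4!·4!·6!/15! = 1/3153150
Racah Σ t=0..4: t=0:+1/69120 t=1:−1/1728 t=2:+1/576 t=3:−1/1728 t=4:+1/69120 = 7/11520
⇒ 3j(4 5 5; 0 0 0)² = 2/143, sgn -1
Racah Σ t=4..4: t=4:+1/69120 = 1/69120
⇒ 3j(4 5 5; -2 5 -3)² = 4/143, sgn +1
4πI² = N·(3j₀)²·(3jₘ)² = 72/169
I = -1·√(0.426036/4π) = -0.18412721

-0.184127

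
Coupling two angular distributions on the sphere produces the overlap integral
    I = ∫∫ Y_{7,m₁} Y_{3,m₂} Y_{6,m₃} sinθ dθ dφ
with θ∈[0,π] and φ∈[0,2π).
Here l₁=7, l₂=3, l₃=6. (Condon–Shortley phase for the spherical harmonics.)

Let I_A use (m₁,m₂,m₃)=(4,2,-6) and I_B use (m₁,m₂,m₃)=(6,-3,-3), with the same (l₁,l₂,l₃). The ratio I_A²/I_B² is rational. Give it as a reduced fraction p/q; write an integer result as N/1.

44/195

Shared (l₁,l₂,l₃)=(7,3,6): N and (l;000)² cancel in I_A²/I_B².
A: Δ = 4!·10!·2!/17! = 1/2042040; Racah Σ t=3..3: t=3:−1/43545600 = -1/43545600; ⇒ 3j(7 3 6; 4 2 -6)² = 11/3094, sgn -1
B: Δ = 4!·10!·2!/17! = 1/2042040; Racah Σ t=0..0: t=0:+1/17418240 = 1/17418240; ⇒ 3j(7 3 6; 6 -3 -3)² = 15/952, sgn -1
I_A²/I_B² = (11/3094)/(15/952) = 44/195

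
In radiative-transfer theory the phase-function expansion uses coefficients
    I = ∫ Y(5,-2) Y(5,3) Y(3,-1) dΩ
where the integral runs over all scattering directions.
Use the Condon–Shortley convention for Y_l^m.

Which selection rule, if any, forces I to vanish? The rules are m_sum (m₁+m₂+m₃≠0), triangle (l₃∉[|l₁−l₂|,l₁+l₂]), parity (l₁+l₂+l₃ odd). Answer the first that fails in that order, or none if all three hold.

azimuthal sum: -2 + 3 − 1 = 0  ✓
0 ≤ 3 ≤ 10 (triangle on l)  ✓
L = 5 + 5 + 3 = 13 (odd)  ✗

parity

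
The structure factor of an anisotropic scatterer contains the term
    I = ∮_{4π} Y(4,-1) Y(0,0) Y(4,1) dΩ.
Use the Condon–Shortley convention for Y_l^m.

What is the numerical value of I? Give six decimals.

-0.282095

Checks pass: Σm=0; 8 even; l₃=4∈[4,4].
(2·4+1)(2·0+1)(2·4+1) = 81
Δ: 0! 8! 0! / 9! → 1/9
sum: t=0:+1/576 = 1/576
3j²(4 0 4; 0 0 0) = Δ·Π!·Σ² = 1/9  (sign +1)
sum: t=0:+1/720 = 1/720
3j²(4 0 4; -1 0 1) = Δ·Π!·Σ² = 1/9  (sign -1)
combine: 4πI² = 81·1/9·1/9 = 1/1
take √, sign -1: I = -0.28209479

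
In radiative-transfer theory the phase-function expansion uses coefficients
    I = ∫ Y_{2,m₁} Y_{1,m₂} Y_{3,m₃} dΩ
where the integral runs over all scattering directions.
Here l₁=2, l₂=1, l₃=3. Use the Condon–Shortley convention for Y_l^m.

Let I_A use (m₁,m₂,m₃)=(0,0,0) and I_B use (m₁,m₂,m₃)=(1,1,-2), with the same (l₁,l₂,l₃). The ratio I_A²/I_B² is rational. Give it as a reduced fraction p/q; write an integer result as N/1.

9/10

Same 2,1,3: normalisation and zero-m 3j drop out of the ratio.
A: Δ: 0! 4! 2! / 7! → 1/105; sum: t=0:+1/4 = 1/4; 3j²(2 1 3; 0 0 0) = Δ·Π!·Σ² = 3/35  (sign -1)
B: Δ: 0! 4! 2! / 7! → 1/105; sum: t=0:+1/12 = 1/12; 3j²(2 1 3; 1 1 -2) = Δ·Π!·Σ² = 2/21  (sign -1)
I_A²/I_B² = (3/35)/(2/21) = 9/10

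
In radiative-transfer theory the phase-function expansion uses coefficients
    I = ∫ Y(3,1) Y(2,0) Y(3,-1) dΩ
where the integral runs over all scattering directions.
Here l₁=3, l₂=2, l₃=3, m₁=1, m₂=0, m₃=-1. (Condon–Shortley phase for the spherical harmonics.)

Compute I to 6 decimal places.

Rules hold: Σm=0, L=8 even, 1≤3≤5.
N = 7·5·7 = 245
Δ = 2!·4!·2!/9! = 1/3780
Racah Σ t=0..2: t=0:+1/24 t=1:−1/4 t=2:+1/24 = -1/6
⇒ 3j(3 2 3; 0 0 0)² = 4/105, sgn +1
Racah Σ t=0..2: t=0:+1/16 t=1:−1/6 t=2:+1/96 = -3/32
⇒ 3j(3 2 3; 1 0 -1)² = 3/140, sgn -1
4πI² = N·(3j₀)²·(3jₘ)² = 1/5
I = -1·√(0.2/4π) = -0.12615663

-0.126157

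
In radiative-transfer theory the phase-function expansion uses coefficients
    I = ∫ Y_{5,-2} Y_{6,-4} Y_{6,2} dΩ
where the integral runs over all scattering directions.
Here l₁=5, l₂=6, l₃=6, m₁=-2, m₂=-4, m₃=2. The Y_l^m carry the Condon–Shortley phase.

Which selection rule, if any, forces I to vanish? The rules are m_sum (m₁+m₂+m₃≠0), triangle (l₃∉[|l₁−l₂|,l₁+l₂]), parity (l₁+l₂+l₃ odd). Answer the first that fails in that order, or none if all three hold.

m_sum

azimuthal sum: -2 − 4 + 2 = -4  ✗
1 ≤ 6 ≤ 11 (triangle on l)
L = 5 + 6 + 6 = 17 (odd)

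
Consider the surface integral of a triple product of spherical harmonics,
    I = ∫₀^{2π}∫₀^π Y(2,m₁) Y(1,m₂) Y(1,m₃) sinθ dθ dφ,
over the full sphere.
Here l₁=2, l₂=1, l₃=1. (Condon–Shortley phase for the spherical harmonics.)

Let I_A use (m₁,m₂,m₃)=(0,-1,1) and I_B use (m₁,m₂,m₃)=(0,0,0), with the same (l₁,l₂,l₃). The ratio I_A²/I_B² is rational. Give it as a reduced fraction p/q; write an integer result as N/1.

1/4

Shared (l₁,l₂,l₃)=(2,1,1): N and (l;000)² cancel in I_A²/I_B².
A: Δ = 2!·2!·0!/5! = 1/30; Racah Σ t=0..0: t=0:+1/4 = 1/4; ⇒ 3j(2 1 1; 0 -1 1)² = 1/30, sgn +1
B: Δ = 2!·2!·0!/5! = 1/30; Racah Σ t=1..1: t=1:−1/1 = -1/1; ⇒ 3j(2 1 1; 0 0 0)² = 2/15, sgn +1
I_A²/I_B² = (1/30)/(2/15) = 1/4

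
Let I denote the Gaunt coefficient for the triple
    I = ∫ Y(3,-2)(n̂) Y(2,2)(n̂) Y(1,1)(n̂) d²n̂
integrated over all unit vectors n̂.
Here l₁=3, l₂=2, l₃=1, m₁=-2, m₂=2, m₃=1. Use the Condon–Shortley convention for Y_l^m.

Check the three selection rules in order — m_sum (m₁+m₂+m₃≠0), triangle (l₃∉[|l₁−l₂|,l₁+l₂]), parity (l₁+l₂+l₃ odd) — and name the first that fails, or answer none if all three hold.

Σmᵢ = 1  ✗
l₃∈[|l₁−l₂|,l₁+l₂]=[1,5], have l₃=1
Σlᵢ = 6 ⇒ even

m_sum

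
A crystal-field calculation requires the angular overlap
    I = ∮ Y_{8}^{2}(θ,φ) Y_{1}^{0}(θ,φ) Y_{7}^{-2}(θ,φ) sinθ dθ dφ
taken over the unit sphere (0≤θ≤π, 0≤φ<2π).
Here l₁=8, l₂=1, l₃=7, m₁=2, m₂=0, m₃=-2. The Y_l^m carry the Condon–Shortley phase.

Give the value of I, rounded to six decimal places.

m-sum 0 ✓  L=16 even ✓  7≤7≤9 ✓
Π(2lᵢ+1) = 17×3×15 = 765
triangle coeff Δ(8,1,7) = 1/2040
Σ_t [1,1]: t=1:−1/25401600 = -1/25401600
(3j)²=8/255 [(8 1 7; 0 0 0)], sign=+1
Σ_t [1,1]: t=1:−1/43545600 = -1/43545600
(3j)²=1/34 [(8 1 7; 2 0 -2)], sign=+1
⇒ 4πI² = 12/17
I = (+1)√(12/17/(4π)) = 0.23700703

0.237007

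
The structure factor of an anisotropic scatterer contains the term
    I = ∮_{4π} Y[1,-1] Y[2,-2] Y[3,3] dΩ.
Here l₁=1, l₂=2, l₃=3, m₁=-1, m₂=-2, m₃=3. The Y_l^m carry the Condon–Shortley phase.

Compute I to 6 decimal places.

-0.319865

Checks pass: Σm=0; 6 even; l₃=3∈[1,3].
(2·1+1)(2·2+1)(2·3+1) = 105
Δ: 0! 2! 4! / 7! → 1/105
sum: t=0:+1/4 = 1/4
3j²(1 2 3; 0 0 0) = Δ·Π!·Σ² = 3/35  (sign -1)
sum: t=0:+1/48 = 1/48
3j²(1 2 3; -1 -2 3) = Δ·Π!·Σ² = 1/7  (sign +1)
combine: 4πI² = 105·3/35·1/7 = 9/7
take √, sign -1: I = -0.31986543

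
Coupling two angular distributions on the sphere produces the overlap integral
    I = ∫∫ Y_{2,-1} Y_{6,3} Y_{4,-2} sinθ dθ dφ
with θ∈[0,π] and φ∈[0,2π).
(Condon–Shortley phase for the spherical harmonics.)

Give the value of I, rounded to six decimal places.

-0.252474

m-sum 0 ✓  L=12 even ✓  4≤4≤8 ✓
Π(2lᵢ+1) = 5×13×9 = 585
triangle coeff Δ(2,6,4) = 1/6435
Σ_t [2,2]: t=2:+1/2304 = 1/2304
(3j)²=5/143 [(2 6 4; 0 0 0)], sign=+1
Σ_t [3,3]: t=3:−1/8640 = -1/8640
(3j)²=28/715 [(2 6 4; -1 3 -2)], sign=-1
⇒ 4πI² = 1260/1573
I = (-1)√(1260/1573/(4π)) = -0.25247360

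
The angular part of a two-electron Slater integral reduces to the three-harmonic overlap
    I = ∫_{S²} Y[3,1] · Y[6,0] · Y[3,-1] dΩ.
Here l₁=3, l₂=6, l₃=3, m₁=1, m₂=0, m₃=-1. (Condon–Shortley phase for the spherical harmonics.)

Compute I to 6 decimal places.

0.177816

Rules hold: Σm=0, L=12 even, 3≤3≤9.
N = 7·13·7 = 637
Δ = 6!·0!·6!/13! = 1/12012
Racah Σ t=3..3: t=3:−1/1296 = -1/1296
⇒ 3j(3 6 3; 0 0 0)² = 100/3003, sgn +1
Racah Σ t=2..2: t=2:+1/2304 = 1/2304
⇒ 3j(3 6 3; 1 0 -1)² = 75/4004, sgn +1
4πI² = N·(3j₀)²·(3jₘ)² = 625/1573
I = +1·√(0.39733/4π) = 0.17781595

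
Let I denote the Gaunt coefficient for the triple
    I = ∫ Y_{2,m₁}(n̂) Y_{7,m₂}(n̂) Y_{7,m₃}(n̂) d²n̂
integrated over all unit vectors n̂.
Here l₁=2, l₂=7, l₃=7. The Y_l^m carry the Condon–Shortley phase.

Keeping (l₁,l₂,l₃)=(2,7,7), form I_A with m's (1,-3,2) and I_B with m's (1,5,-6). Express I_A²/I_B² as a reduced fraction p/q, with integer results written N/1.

Shared (l₁,l₂,l₃)=(2,7,7): N and (l;000)² cancel in I_A²/I_B².
A: Δ = 2!·2!·12!/17! = 1/185640; Racah Σ t=0..1: t=0:+1/1935360 t=1:−1/4354560 = 1/3483648; ⇒ 3j(2 7 7; 1 -3 2)² = 125/12376, sgn -1
B: Δ = 2!·2!·12!/17! = 1/185640; Racah Σ t=0..1: t=0:+1/958003200 t=1:−1/79833600 = -1/87091200; ⇒ 3j(2 7 7; 1 5 -6)² = 121/4760, sgn +1
I_A²/I_B² = (125/12376)/(121/4760) = 625/1573

625/1573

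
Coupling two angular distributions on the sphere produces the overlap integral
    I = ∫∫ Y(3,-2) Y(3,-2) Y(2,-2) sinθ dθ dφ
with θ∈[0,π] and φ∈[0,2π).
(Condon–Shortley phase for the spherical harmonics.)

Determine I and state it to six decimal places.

0.000000

m-sum = -2 − 2 − 2 = -6 ≠ 0 ⇒ I = 0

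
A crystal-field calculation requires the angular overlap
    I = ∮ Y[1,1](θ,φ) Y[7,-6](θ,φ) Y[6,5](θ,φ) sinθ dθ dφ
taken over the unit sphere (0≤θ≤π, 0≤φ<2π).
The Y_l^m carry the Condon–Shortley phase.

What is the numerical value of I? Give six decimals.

0.309019

Rules hold: Σm=0, L=14 even, 6≤6≤8.
N = 3·15·13 = 585
Δ = 2!·0!·12!/15! = 1/1365
Racah Σ t=1..1: t=1:−1/518400 = -1/518400
⇒ 3j(1 7 6; 0 0 0)² = 7/195, sgn -1
Racah Σ t=0..0: t=0:+1/79833600 = 1/79833600
⇒ 3j(1 7 6; 1 -6 5)² = 2/35, sgn -1
4πI² = N·(3j₀)²·(3jₘ)² = 6/5
I = +1·√(1.2/4π) = 0.30901936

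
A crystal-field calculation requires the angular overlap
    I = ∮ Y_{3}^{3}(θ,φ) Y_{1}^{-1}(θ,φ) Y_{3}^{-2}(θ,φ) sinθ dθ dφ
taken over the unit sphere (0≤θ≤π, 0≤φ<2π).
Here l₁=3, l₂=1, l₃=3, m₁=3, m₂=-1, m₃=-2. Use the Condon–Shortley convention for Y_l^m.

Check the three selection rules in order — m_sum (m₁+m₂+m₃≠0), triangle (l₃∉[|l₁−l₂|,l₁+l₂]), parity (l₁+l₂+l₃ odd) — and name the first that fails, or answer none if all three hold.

parity

azimuthal sum: 3 − 1 − 2 = 0  ✓
2 ≤ 3 ≤ 4 (triangle on l)  ✓
L = 3 + 1 + 3 = 7 (odd)  ✗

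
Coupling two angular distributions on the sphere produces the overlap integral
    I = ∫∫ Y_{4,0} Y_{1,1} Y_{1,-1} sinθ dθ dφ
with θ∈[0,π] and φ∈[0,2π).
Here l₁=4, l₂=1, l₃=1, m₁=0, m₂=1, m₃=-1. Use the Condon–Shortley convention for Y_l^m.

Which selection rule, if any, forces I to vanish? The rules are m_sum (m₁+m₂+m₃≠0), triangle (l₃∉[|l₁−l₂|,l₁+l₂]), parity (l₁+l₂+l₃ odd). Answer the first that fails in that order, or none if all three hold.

triangle

azimuthal sum: 0 + 1 − 1 = 0  ✓
3 ≤ 1 ≤ 5 (triangle on l)  ✗
L = 4 + 1 + 1 = 6 (even)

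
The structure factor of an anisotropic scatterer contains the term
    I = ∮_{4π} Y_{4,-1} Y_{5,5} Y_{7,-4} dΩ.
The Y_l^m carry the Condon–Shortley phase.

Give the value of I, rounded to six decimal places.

Checks pass: Σm=0; 16 even; l₃=7∈[1,9].
(2·4+1)(2·5+1)(2·7+1) = 1485
Δ: 2! 6! 8! / 17! → 1/6126120
sum: t=0:+1/69120 t=1:−1/20736 t=2:+1/69120 = -1/51840
3j²(4 5 7; 0 0 0) = Δ·Π!·Σ² = 280/21879  (sign +1)
sum: t=2:+1/2903040 = 1/2903040
3j²(4 5 7; -1 5 -4) = Δ·Π!·Σ² = 75/6188  (sign -1)
combine: 4πI² = 1485·280/21879·75/6188 = 11250/48841
take √, sign -1: I = -0.13538765

-0.135388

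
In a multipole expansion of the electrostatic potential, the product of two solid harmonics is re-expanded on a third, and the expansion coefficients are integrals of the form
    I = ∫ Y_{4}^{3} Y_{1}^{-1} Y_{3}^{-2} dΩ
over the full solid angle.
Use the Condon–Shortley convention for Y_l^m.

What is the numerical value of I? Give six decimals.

Checks pass: Σm=0; 8 even; l₃=3∈[3,5].
(2·4+1)(2·1+1)(2·3+1) = 189
Δ: 2! 6! 0! / 9! → 1/252
sum: t=1:−1/36 = -1/36
3j²(4 1 3; 0 0 0) = Δ·Π!·Σ² = 4/63  (sign +1)
sum: t=0:+1/240 = 1/240
3j²(4 1 3; 3 -1 -2) = Δ·Π!·Σ² = 1/12  (sign -1)
combine: 4πI² = 189·4/63·1/12 = 1/1
take √, sign -1: I = -0.28209479

-0.282095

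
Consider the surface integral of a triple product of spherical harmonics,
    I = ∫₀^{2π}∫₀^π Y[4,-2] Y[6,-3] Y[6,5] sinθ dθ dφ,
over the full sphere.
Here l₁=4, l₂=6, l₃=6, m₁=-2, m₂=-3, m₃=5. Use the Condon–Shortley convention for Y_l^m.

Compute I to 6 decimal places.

-0.147064

m-sum 0 ✓  L=16 even ✓  2≤6≤10 ✓
Π(2lᵢ+1) = 9×13×13 = 1521
triangle coeff Δ(4,6,6) = 1/15315300
Σ_t [0,4]: t=0:+1/829440 t=1:−1/25920 t=2:+1/9216 t=3:−1/25920 t=4:+1/829440 = 7/207360
(3j)²=28/2431 [(4 6 6; 0 0 0)], sign=+1
Σ_t [2,3]: t=2:+1/483840 t=3:−1/1451520 = 1/725760
(3j)²=24/1547 [(4 6 6; -2 -3 5)], sign=-1
⇒ 4πI² = 864/3179
I = (-1)√(864/3179/(4π)) = -0.14706410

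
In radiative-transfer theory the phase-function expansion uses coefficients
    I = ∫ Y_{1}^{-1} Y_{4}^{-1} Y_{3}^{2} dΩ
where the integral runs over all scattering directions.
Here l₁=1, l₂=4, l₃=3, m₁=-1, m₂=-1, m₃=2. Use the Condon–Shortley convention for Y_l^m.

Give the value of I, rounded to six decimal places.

-0.106622

m-sum 0 ✓  L=8 even ✓  3≤3≤5 ✓
Π(2lᵢ+1) = 3×9×7 = 189
triangle coeff Δ(1,4,3) = 1/252
Σ_t [1,1]: t=1:−1/36 = -1/36
(3j)²=4/63 [(1 4 3; 0 0 0)], sign=+1
Σ_t [2,2]: t=2:+1/240 = 1/240
(3j)²=1/84 [(1 4 3; -1 -1 2)], sign=-1
⇒ 4πI² = 1/7
I = (-1)√(1/7/(4π)) = -0.10662181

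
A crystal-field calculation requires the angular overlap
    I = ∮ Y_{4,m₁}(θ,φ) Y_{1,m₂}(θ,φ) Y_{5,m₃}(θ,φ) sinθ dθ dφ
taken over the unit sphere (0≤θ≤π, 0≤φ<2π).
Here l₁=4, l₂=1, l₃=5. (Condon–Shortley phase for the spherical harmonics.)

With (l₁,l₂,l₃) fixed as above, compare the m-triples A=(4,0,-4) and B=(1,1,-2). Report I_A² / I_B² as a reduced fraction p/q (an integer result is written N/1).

3/7

Shared (l₁,l₂,l₃)=(4,1,5): N and (l;000)² cancel in I_A²/I_B².
A: Δ = 0!·8!·2!/11! = 1/495; Racah Σ t=0..0: t=0:+1/40320 = 1/40320; ⇒ 3j(4 1 5; 4 0 -4)² = 1/55, sgn -1
B: Δ = 0!·8!·2!/11! = 1/495; Racah Σ t=0..0: t=0:+1/1440 = 1/1440; ⇒ 3j(4 1 5; 1 1 -2)² = 7/165, sgn -1
I_A²/I_B² = (1/55)/(7/165) = 3/7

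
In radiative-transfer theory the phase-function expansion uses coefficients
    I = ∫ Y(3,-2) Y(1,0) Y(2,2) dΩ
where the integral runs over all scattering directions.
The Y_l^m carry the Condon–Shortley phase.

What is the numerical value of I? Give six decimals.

0.184674

m-sum 0 ✓  L=6 even ✓  2≤2≤4 ✓
Π(2lᵢ+1) = 7×3×5 = 105
triangle coeff Δ(3,1,2) = 1/105
Σ_t [1,1]: t=1:−1/4 = -1/4
(3j)²=3/35 [(3 1 2; 0 0 0)], sign=-1
Σ_t [1,1]: t=1:−1/24 = -1/24
(3j)²=1/21 [(3 1 2; -2 0 2)], sign=-1
⇒ 4πI² = 3/7
I = (+1)√(3/7/(4π)) = 0.18467439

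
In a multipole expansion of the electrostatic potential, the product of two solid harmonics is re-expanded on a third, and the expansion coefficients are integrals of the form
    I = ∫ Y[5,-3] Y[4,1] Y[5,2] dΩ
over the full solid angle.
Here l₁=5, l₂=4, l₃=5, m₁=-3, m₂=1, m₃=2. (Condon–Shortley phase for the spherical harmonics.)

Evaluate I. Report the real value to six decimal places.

Rules hold: Σm=0, L=14 even, 1≤5≤9.
N = 11·9·11 = 1089
Δ = 4!·6!·4!/15! = 1/3153150
Racah Σ t=0..4: t=0:+1/69120 t=1:−1/1728 t=2:+1/576 t=3:−1/1728 t=4:+1/69120 = 7/11520
⇒ 3j(5 4 5; 0 0 0)² = 2/143, sgn -1
Racah Σ t=2..4: t=2:+1/17280 t=3:−1/2880 t=4:+1/6912 = -1/6912
⇒ 3j(5 4 5; -3 1 2)² = 5/429, sgn +1
4πI² = N·(3j₀)²·(3jₘ)² = 30/169
I = -1·√(0.177515/4π) = -0.11885360

-0.118854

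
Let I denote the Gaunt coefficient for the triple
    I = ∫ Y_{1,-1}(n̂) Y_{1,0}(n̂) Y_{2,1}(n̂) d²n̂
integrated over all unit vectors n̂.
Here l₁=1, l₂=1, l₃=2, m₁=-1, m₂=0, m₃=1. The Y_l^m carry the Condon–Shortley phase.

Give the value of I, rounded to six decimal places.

-0.218510

m-sum 0 ✓  L=4 even ✓  0≤2≤2 ✓
Π(2lᵢ+1) = 3×3×5 = 45
triangle coeff Δ(1,1,2) = 1/30
Σ_t [0,0]: t=0:+1/1 = 1/1
(3j)²=2/15 [(1 1 2; 0 0 0)], sign=+1
Σ_t [0,0]: t=0:+1/2 = 1/2
(3j)²=1/10 [(1 1 2; -1 0 1)], sign=-1
⇒ 4πI² = 3/5
I = (-1)√(3/5/(4π)) = -0.21850969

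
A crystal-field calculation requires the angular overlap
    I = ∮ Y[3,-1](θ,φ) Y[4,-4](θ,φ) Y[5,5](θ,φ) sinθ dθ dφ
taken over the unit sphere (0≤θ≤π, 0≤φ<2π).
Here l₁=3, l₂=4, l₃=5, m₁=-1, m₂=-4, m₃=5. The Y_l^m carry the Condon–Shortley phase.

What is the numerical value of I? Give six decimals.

0.189625

Rules hold: Σm=0, L=12 even, 1≤5≤7.
N = 7·9·11 = 693
Δ = 2!·4!·6!/13! = 1/180180
Racah Σ t=0..2: t=0:+1/576 t=1:−1/144 t=2:+1/576 = -1/288
⇒ 3j(3 4 5; 0 0 0)² = 20/1001, sgn +1
Racah Σ t=0..0: t=0:+1/34560 = 1/34560
⇒ 3j(3 4 5; -1 -4 5)² = 14/429, sgn +1
4πI² = N·(3j₀)²·(3jₘ)² = 840/1859
I = +1·√(0.451856/4π) = 0.18962475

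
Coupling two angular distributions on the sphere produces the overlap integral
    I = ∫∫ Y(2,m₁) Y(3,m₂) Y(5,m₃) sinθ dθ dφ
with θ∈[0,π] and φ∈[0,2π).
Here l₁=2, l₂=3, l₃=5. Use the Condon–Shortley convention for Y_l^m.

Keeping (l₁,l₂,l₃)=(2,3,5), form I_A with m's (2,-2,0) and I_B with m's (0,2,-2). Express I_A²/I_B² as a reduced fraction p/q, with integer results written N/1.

5/63

Shared (l₁,l₂,l₃)=(2,3,5): N and (l;000)² cancel in I_A²/I_B².
A: Δ = 0!·4!·6!/11! = 1/2310; Racah Σ t=0..0: t=0:+1/2880 = 1/2880; ⇒ 3j(2 3 5; 2 -2 0)² = 1/462, sgn -1
B: Δ = 0!·4!·6!/11! = 1/2310; Racah Σ t=0..0: t=0:+1/480 = 1/480; ⇒ 3j(2 3 5; 0 2 -2)² = 3/110, sgn -1
I_A²/I_B² = (1/462)/(3/110) = 5/63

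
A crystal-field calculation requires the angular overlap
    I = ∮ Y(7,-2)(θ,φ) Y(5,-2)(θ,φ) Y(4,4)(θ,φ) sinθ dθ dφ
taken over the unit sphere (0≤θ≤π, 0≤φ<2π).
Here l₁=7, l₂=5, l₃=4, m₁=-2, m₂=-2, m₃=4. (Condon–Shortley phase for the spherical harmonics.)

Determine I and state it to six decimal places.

-0.110423

Rules hold: Σm=0, L=16 even, 2≤4≤12.
N = 15·11·9 = 1485
Δ = 8!·6!·2!/17! = 1/6126120
Racah Σ t=3..5: t=3:−1/69120 t=4:+1/20736 t=5:−1/69120 = 1/51840
⇒ 3j(7 5 4; 0 0 0)² = 280/21879, sgn +1
Racah Σ t=3..3: t=3:−1/1036800 = -1/1036800
⇒ 3j(7 5 4; -2 -2 4)² = 98/12155, sgn -1
4πI² = N·(3j₀)²·(3jₘ)² = 82320/537251
I = -1·√(0.153224/4π) = -0.11042290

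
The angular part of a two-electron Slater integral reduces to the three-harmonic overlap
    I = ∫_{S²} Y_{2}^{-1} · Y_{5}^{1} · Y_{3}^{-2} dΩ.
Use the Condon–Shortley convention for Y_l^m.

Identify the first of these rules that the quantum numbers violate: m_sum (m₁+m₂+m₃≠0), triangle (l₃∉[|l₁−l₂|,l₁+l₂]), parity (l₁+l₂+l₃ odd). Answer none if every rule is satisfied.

azimuthal sum: -1 + 1 − 2 = -2  ✗
3 ≤ 3 ≤ 7 (triangle on l)
L = 2 + 5 + 3 = 10 (even)

m_sum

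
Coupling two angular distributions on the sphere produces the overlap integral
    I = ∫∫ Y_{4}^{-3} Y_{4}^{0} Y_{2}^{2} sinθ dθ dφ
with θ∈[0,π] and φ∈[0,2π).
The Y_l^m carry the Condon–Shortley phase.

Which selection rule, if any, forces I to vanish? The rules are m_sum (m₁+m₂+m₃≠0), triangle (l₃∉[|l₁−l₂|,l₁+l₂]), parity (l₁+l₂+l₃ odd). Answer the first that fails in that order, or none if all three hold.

m_sum

m₁+m₂+m₃ = -3 + 0 + 2 = -1  ✗
triangle: |4−4|=0 ≤ l₃=2 ≤ 4+4=8
parity: l₁+l₂+l₃ = 10 is even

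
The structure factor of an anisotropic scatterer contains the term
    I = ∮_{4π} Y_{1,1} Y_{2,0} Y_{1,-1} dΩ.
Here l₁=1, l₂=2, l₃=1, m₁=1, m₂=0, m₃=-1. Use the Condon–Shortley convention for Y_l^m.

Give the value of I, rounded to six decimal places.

0.126157

Rules hold: Σm=0, L=4 even, 1≤1≤3.
N = 3·5·3 = 45
Δ = 2!·0!·2!/5! = 1/30
Racah Σ t=1..1: t=1:−1/1 = -1/1
⇒ 3j(1 2 1; 0 0 0)² = 2/15, sgn +1
Racah Σ t=0..0: t=0:+1/4 = 1/4
⇒ 3j(1 2 1; 1 0 -1)² = 1/30, sgn +1
4πI² = N·(3j₀)²·(3jₘ)² = 1/5
I = +1·√(0.2/4π) = 0.12615663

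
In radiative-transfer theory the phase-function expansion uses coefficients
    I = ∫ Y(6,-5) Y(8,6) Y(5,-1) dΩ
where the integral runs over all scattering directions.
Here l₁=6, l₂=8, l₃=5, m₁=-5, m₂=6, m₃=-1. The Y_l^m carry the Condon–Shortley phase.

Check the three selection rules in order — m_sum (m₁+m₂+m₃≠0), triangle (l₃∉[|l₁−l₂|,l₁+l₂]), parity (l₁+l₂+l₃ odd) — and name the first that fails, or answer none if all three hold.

Σmᵢ = 0  ✓
l₃∈[|l₁−l₂|,l₁+l₂]=[2,14], have l₃=5  ✓
Σlᵢ = 19 ⇒ odd  ✗

parity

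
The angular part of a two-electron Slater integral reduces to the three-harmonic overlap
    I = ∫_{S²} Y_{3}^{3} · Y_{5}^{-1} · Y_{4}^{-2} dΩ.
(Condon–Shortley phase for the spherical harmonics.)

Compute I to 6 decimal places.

0.143662

m-sum 0 ✓  L=12 even ✓  2≤4≤8 ✓
Π(2lᵢ+1) = 7×11×9 = 693
triangle coeff Δ(3,5,4) = 1/180180
Σ_t [1,3]: t=1:−1/576 t=2:+1/144 t=3:−1/576 = 1/288
(3j)²=20/1001 [(3 5 4; 0 0 0)], sign=+1
Σ_t [0,0]: t=0:+1/2304 = 1/2304
(3j)²=75/4004 [(3 5 4; 3 -1 -2)], sign=+1
⇒ 4πI² = 3375/13013
I = (+1)√(3375/13013/(4π)) = 0.14366244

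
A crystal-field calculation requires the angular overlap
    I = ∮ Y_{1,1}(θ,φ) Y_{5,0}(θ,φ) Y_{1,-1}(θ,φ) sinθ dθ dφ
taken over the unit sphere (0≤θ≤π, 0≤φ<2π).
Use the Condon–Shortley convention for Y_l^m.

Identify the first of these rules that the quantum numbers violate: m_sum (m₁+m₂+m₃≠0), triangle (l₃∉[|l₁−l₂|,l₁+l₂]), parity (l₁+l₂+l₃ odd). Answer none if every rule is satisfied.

Σmᵢ = 0  ✓
l₃∈[|l₁−l₂|,l₁+l₂]=[4,6], have l₃=1  ✗
Σlᵢ = 7 ⇒ odd

triangle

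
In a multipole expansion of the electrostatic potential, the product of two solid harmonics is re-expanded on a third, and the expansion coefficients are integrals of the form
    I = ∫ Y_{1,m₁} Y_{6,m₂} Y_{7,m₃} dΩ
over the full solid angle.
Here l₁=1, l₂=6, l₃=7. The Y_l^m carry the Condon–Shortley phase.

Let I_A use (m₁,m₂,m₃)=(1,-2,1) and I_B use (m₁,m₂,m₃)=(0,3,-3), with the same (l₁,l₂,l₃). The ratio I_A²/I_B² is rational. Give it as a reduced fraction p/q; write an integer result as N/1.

3/8

Same 1,6,7: normalisation and zero-m 3j drop out of the ratio.
A: Δ: 0! 2! 12! / 15! → 1/1365; sum: t=0:+1/1935360 = 1/1935360; 3j²(1 6 7; 1 -2 1) = Δ·Π!·Σ² = 1/91  (sign +1)
B: Δ: 0! 2! 12! / 15! → 1/1365; sum: t=0:+1/2177280 = 1/2177280; 3j²(1 6 7; 0 3 -3) = Δ·Π!·Σ² = 8/273  (sign +1)
I_A²/I_B² = (1/91)/(8/273) = 3/8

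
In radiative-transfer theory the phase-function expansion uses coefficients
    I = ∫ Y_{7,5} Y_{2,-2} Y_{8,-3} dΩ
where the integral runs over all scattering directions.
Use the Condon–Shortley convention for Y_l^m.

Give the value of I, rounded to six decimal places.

l₁+l₂+l₃=17 is odd: 3j(l;000)=0 ⇒ I=0

0.000000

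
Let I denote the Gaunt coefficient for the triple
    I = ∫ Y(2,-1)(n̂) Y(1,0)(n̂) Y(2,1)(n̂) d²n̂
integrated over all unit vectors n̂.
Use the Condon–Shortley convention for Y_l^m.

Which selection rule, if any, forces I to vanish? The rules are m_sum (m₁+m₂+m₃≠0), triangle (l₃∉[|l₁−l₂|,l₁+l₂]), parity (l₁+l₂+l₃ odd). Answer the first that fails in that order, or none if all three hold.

m₁+m₂+m₃ = -1 + 0 + 1 = 0  ✓
triangle: |2−1|=1 ≤ l₃=2 ≤ 2+1=3  ✓
parity: l₁+l₂+l₃ = 5 is odd  ✗

parity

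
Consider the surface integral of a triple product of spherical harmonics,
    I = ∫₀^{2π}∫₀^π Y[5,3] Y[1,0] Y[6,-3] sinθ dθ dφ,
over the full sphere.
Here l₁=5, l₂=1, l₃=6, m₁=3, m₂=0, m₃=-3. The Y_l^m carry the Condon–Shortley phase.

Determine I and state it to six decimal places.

-0.212310

Checks pass: Σm=0; 12 even; l₃=6∈[4,6].
(2·5+1)(2·1+1)(2·6+1) = 429
Δ: 0! 10! 2! / 13! → 1/858
sum: t=0:+1/14400 = 1/14400
3j²(5 1 6; 0 0 0) = Δ·Π!·Σ² = 6/143  (sign +1)
sum: t=0:+1/80640 = 1/80640
3j²(5 1 6; 3 0 -3) = Δ·Π!·Σ² = 9/286  (sign -1)
combine: 4πI² = 429·6/143·9/286 = 81/143
take √, sign -1: I = -0.21230956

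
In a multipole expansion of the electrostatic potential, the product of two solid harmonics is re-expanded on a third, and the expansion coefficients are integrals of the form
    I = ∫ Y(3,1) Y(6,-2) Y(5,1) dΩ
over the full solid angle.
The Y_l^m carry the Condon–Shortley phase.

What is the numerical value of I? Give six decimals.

0.134828

Checks pass: Σm=0; 14 even; l₃=5∈[3,9].
(2·3+1)(2·6+1)(2·5+1) = 1001
Δ: 4! 2! 8! / 15! → 1/675675
sum: t=1:−1/8640 t=2:+1/2304 t=3:−1/8640 = 7/34560
3j²(3 6 5; 0 0 0) = Δ·Π!·Σ² = 7/429  (sign -1)
sum: t=0:+1/27648 t=1:−1/4320 t=2:+1/11520 = -1/9216
3j²(3 6 5; 1 -2 1) = Δ·Π!·Σ² = 2/143  (sign -1)
combine: 4πI² = 1001·7/429·2/143 = 98/429
take √, sign +1: I = 0.13482780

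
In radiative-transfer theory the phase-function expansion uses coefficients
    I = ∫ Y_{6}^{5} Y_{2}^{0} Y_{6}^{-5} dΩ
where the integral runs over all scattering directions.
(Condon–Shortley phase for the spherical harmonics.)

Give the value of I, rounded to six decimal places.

Checks pass: Σm=0; 14 even; l₃=6∈[4,8].
(2·6+1)(2·2+1)(2·6+1) = 845
Δ: 2! 10! 2! / 15! → 1/90090
sum: t=0:+1/69120 t=1:−1/14400 t=2:+1/69120 = -7/172800
3j²(6 2 6; 0 0 0) = Δ·Π!·Σ² = 14/715  (sign -1)
sum: t=0:+1/1451520 t=1:−1/3628800 = 1/2419200
3j²(6 2 6; 5 0 -5) = Δ·Π!·Σ² = 11/910  (sign -1)
combine: 4πI² = 845·14/715·11/910 = 1/5
take √, sign +1: I = 0.12615663

0.126157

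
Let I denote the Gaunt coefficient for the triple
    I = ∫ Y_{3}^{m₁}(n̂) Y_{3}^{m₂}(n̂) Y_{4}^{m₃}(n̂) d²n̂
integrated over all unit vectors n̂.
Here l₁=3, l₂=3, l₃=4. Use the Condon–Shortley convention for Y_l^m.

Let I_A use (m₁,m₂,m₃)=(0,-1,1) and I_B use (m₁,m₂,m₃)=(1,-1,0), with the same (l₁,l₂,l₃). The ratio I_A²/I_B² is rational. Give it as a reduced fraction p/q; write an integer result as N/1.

l's match ⇒ only the (l;m) 3-j factors differ between A and B.
A: triangle coeff Δ(3,3,4) = 1/34650; Σ_t [0,2]: t=0:+1/48 t=1:−1/24 t=2:+1/288 = -5/288; (3j)²=5/462 [(3 3 4; 0 -1 1)], sign=+1
B: triangle coeff Δ(3,3,4) = 1/34650; Σ_t [0,2]: t=0:+1/32 t=1:−1/36 t=2:+1/1152 = 5/1152; (3j)²=1/1386 [(3 3 4; 1 -1 0)], sign=+1
I_A²/I_B² = (5/462)/(1/1386) = 15/1

15/1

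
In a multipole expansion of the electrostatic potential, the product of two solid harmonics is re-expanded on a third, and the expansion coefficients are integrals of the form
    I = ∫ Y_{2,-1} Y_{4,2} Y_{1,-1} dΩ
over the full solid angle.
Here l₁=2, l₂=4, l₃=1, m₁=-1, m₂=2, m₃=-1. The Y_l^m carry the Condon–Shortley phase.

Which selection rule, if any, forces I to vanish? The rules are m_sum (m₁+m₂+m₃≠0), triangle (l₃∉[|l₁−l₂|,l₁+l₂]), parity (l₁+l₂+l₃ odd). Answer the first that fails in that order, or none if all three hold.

triangle

azimuthal sum: -1 + 2 − 1 = 0  ✓
2 ≤ 1 ≤ 6 (triangle on l)  ✗
L = 2 + 4 + 1 = 7 (odd)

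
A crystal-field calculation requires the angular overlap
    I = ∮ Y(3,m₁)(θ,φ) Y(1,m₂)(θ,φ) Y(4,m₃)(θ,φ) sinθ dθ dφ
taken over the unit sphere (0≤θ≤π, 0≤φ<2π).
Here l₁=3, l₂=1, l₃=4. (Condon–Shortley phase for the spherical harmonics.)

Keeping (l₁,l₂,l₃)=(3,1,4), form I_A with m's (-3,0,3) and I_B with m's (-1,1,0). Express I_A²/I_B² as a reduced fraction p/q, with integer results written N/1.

l's match ⇒ only the (l;m) 3-j factors differ between A and B.
A: triangle coeff Δ(3,1,4) = 1/252; Σ_t [0,0]: t=0:+1/720 = 1/720; (3j)²=1/36 [(3 1 4; -3 0 3)], sign=-1
B: triangle coeff Δ(3,1,4) = 1/252; Σ_t [0,0]: t=0:+1/96 = 1/96; (3j)²=1/42 [(3 1 4; -1 1 0)], sign=+1
I_A²/I_B² = (1/36)/(1/42) = 7/6

7/6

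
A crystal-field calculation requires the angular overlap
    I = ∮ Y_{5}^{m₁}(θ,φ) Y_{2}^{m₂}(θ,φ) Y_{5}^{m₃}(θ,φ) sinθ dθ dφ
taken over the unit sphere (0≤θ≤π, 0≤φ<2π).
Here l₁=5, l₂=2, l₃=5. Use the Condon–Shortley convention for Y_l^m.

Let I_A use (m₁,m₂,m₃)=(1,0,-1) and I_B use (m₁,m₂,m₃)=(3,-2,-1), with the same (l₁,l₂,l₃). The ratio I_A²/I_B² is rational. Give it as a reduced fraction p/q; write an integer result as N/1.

Shared (l₁,l₂,l₃)=(5,2,5): N and (l;000)² cancel in I_A²/I_B².
A: Δ = 2!·8!·2!/13! = 1/38610; Racah Σ t=0..2: t=0:+1/2304 t=1:−1/720 t=2:+1/5760 = -1/1280; ⇒ 3j(5 2 5; 1 0 -1)² = 27/1430, sgn -1
B: Δ = 2!·8!·2!/13! = 1/38610; Racah Σ t=0..0: t=0:+1/5760 = 1/5760; ⇒ 3j(5 2 5; 3 -2 -1)² = 56/2145, sgn +1
I_A²/I_B² = (27/1430)/(56/2145) = 81/112

81/112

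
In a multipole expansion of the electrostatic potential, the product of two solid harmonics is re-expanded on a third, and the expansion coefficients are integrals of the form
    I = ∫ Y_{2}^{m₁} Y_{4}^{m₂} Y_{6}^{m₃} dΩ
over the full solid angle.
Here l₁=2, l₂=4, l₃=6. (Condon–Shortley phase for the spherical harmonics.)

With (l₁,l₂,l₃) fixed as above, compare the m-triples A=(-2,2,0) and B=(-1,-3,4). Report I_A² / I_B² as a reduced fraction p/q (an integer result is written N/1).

Same 2,4,6: normalisation and zero-m 3j drop out of the ratio.
A: Δ: 0! 4! 8! / 13! → 1/6435; sum: t=0:+1/34560 = 1/34560; 3j²(2 4 6; -2 2 0) = Δ·Π!·Σ² = 1/429  (sign +1)
B: Δ: 0! 4! 8! / 13! → 1/6435; sum: t=0:+1/30240 = 1/30240; 3j²(2 4 6; -1 -3 4) = Δ·Π!·Σ² = 16/429  (sign +1)
I_A²/I_B² = (1/429)/(16/429) = 1/16

1/16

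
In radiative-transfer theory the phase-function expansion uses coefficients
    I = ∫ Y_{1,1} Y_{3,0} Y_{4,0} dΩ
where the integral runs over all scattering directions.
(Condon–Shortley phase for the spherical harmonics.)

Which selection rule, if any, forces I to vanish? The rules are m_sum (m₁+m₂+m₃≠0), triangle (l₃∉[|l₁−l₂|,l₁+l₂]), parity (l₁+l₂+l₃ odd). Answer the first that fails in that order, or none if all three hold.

m₁+m₂+m₃ = 1 + 0 + 0 = 1  ✗
triangle: |1−3|=2 ≤ l₃=4 ≤ 1+3=4
parity: l₁+l₂+l₃ = 8 is even

m_sum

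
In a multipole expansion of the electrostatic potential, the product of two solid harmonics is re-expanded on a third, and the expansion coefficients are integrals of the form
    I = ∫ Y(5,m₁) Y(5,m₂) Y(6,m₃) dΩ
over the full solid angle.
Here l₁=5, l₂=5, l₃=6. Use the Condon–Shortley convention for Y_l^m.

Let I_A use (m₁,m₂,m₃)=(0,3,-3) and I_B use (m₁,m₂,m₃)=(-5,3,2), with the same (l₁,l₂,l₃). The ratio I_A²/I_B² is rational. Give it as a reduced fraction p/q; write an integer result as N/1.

Same 5,5,6: normalisation and zero-m 3j drop out of the ratio.
A: Δ: 4! 6! 6! / 17! → 1/28588560; sum: t=2:+1/103680 t=3:−1/34560 t=4:+1/138240 = -1/82944; 3j²(5 5 6; 0 3 -3) = Δ·Π!·Σ² = 125/9724  (sign +1)
B: Δ: 4! 6! 6! / 17! → 1/28588560; sum: t=4:+1/829440 = 1/829440; 3j²(5 5 6; -5 3 2) = Δ·Π!·Σ² = 35/2431  (sign +1)
I_A²/I_B² = (125/9724)/(35/2431) = 25/28

25/28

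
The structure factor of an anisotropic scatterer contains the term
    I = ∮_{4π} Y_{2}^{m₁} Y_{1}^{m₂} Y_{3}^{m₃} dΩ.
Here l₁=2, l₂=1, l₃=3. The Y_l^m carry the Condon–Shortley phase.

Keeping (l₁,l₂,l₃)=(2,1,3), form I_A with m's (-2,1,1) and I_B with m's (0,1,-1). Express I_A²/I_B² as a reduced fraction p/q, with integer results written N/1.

1/6

Shared (l₁,l₂,l₃)=(2,1,3): N and (l;000)² cancel in I_A²/I_B².
A: Δ = 0!·4!·2!/7! = 1/105; Racah Σ t=0..0: t=0:+1/48 = 1/48; ⇒ 3j(2 1 3; -2 1 1)² = 1/105, sgn +1
B: Δ = 0!·4!·2!/7! = 1/105; Racah Σ t=0..0: t=0:+1/8 = 1/8; ⇒ 3j(2 1 3; 0 1 -1)² = 2/35, sgn +1
I_A²/I_B² = (1/105)/(2/35) = 1/6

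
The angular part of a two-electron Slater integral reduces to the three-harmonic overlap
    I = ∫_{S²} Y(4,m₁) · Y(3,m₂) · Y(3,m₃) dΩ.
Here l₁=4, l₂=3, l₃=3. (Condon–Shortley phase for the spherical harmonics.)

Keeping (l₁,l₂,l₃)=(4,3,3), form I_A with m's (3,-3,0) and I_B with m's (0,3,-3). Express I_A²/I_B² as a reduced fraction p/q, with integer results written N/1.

Shared (l₁,l₂,l₃)=(4,3,3): N and (l;000)² cancel in I_A²/I_B².
A: Δ = 4!·4!·2!/11! = 1/34650; Racah Σ t=0..0: t=0:+1/288 = 1/288; ⇒ 3j(4 3 3; 3 -3 0)² = 1/22, sgn -1
B: Δ = 4!·4!·2!/11! = 1/34650; Racah Σ t=4..4: t=4:+1/1152 = 1/1152; ⇒ 3j(4 3 3; 0 3 -3)² = 1/154, sgn +1
I_A²/I_B² = (1/22)/(1/154) = 7/1

7/1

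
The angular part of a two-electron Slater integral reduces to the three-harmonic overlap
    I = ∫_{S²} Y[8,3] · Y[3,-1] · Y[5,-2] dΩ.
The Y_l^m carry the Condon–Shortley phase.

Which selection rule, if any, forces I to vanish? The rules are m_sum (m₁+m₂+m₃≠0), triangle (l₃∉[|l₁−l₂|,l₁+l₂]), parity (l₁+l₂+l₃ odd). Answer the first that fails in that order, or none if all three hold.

m₁+m₂+m₃ = 3 − 1 − 2 = 0  ✓
triangle: |8−3|=5 ≤ l₃=5 ≤ 8+3=11  ✓
parity: l₁+l₂+l₃ = 16 is even  ✓

none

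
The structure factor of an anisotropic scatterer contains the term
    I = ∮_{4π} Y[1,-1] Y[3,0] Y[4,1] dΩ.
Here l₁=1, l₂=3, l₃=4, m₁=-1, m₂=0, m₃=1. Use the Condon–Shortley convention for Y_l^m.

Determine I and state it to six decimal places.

Checks pass: Σm=0; 8 even; l₃=4∈[2,4].
(2·1+1)(2·3+1)(2·4+1) = 189
Δ: 0! 2! 6! / 9! → 1/252
sum: t=0:+1/36 = 1/36
3j²(1 3 4; 0 0 0) = Δ·Π!·Σ² = 4/63  (sign +1)
sum: t=0:+1/72 = 1/72
3j²(1 3 4; -1 0 1) = Δ·Π!·Σ² = 5/126  (sign -1)
combine: 4πI² = 189·4/63·5/126 = 10/21
take √, sign -1: I = -0.19466390

-0.194664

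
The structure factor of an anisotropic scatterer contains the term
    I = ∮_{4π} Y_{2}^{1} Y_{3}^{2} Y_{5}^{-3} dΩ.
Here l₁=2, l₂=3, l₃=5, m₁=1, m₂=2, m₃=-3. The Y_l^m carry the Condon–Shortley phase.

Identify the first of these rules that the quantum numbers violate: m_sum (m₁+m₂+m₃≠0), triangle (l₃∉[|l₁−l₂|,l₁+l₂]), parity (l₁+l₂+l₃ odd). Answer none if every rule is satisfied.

none

m₁+m₂+m₃ = 1 + 2 − 3 = 0  ✓
triangle: |2−3|=1 ≤ l₃=5 ≤ 2+3=5  ✓
parity: l₁+l₂+l₃ = 10 is even  ✓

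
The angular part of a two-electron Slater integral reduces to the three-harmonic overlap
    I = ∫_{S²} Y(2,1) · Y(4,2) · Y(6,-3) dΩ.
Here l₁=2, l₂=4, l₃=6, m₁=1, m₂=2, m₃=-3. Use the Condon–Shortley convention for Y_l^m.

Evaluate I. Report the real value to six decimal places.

Rules hold: Σm=0, L=12 even, 2≤6≤6.
N = 5·9·13 = 585
Δ = 0!·4!·8!/13! = 1/6435
Racah Σ t=0..0: t=0:+1/2304 = 1/2304
⇒ 3j(2 4 6; 0 0 0)² = 5/143, sgn +1
Racah Σ t=0..0: t=0:+1/8640 = 1/8640
⇒ 3j(2 4 6; 1 2 -3)² = 28/715, sgn -1
4πI² = N·(3j₀)²·(3jₘ)² = 1260/1573
I = -1·√(0.801017/4π) = -0.25247360

-0.252474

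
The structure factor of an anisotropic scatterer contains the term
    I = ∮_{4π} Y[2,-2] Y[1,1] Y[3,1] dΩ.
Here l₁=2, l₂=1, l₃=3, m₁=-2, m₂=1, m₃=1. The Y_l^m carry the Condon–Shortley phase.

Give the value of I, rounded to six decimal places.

-0.082589

Checks pass: Σm=0; 6 even; l₃=3∈[1,3].
(2·2+1)(2·1+1)(2·3+1) = 105
Δ: 0! 4! 2! / 7! → 1/105
sum: t=0:+1/4 = 1/4
3j²(2 1 3; 0 0 0) = Δ·Π!·Σ² = 3/35  (sign -1)
sum: t=0:+1/48 = 1/48
3j²(2 1 3; -2 1 1) = Δ·Π!·Σ² = 1/105  (sign +1)
combine: 4πI² = 105·3/35·1/105 = 3/35
take √, sign -1: I = -0.08258890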